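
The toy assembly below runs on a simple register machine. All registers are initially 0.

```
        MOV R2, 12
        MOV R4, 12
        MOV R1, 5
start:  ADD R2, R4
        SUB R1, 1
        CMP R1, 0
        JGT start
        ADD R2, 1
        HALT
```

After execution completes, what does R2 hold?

73

R2=12
R4=12
R1=5
R2=12+12=24
R1=5-1=4
CMP R1, 0  (cmp 4,0)
JGT start: taken
R2=24+12=36
R1=4-1=3
CMP R1, 0  (cmp 3,0)
JGT start: taken
R2=36+12=48
R1=3-1=2
CMP R1, 0  (cmp 2,0)
JGT start: taken
R2=48+12=60
R1=2-1=1
CMP R1, 0  (cmp 1,0)
JGT start: taken
R2=60+12=72
R1=1-1=0
CMP R1, 0  (cmp 0,0)
JGT start: not taken
R2=72+1=73
halt.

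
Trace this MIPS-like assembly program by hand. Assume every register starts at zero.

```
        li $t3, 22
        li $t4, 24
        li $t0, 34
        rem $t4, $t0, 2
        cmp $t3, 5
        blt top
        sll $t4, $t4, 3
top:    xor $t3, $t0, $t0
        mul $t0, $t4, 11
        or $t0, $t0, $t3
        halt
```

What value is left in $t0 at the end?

0

after li $t3, 22: $t3=22
after li $t4, 24: $t4=24
after li $t0, 34: $t0=34
after rem $t4, $t0, 2: $t4=34%2=0
cmp $t3, 5  (cmp 22,5)
blt top: not taken
after sll $t4, $t4, 3: $t4=0<<3=0
after xor $t3, $t0, $t0: $t3=34^34=0
after mul $t0, $t4, 11: $t0=0*11=0
after or $t0, $t0, $t3: $t0=0|0=0
halt.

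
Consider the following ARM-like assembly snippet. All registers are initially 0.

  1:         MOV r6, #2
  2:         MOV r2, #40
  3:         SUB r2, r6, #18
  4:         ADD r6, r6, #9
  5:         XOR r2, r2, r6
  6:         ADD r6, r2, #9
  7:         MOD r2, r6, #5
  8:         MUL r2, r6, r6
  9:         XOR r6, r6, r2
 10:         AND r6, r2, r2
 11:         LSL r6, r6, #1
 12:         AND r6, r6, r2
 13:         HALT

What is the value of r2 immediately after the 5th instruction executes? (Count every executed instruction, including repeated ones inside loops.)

-5

MOV r6, #2 → r6=2
MOV r2, #40 → r2=40
SUB r2, r6, #18 → r2=2-18=-16
ADD r6, r6, #9 → r6=2+9=11
XOR r2, r2, r6 → r2=(-16)^11=-5
After step 5: r2 = -5.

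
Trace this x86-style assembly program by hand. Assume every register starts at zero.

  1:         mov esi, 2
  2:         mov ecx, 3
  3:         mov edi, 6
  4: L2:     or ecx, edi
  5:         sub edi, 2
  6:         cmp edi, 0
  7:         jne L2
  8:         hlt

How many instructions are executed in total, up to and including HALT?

16

after mov esi, 2: esi=2
after mov ecx, 3: ecx=3
after mov edi, 6: edi=6
after or ecx, edi: ecx=3|6=7
after sub edi, 2: edi=6-2=4
cmp edi, 0  (cmp 4,0)
jne L2: taken
after or ecx, edi: ecx=7|4=7
after sub edi, 2: edi=4-2=2
cmp edi, 0  (cmp 2,0)
jne L2: taken
after or ecx, edi: ecx=7|2=7
after sub edi, 2: edi=2-2=0
cmp edi, 0  (cmp 0,0)
jne L2: not taken
halt.
Total executed instructions: 16.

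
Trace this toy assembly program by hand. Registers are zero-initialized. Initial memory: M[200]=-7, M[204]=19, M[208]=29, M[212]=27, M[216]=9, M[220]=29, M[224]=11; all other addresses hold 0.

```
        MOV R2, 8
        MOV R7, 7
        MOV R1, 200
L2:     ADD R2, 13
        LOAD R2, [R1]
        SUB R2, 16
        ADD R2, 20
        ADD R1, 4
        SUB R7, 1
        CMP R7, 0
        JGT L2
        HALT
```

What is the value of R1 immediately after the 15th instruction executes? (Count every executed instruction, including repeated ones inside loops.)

MOV R2, 8 → R2=8
MOV R7, 7 → R7=7
MOV R1, 200 → R1=200
ADD R2, 13 → R2=8+13=21
LOAD R2, [R1] → R2=M[200]=-7
SUB R2, 16 → R2=(-7)-16=-23
ADD R2, 20 → R2=(-23)+20=-3
ADD R1, 4 → R1=200+4=204
SUB R7, 1 → R7=7-1=6
CMP R7, 0  (cmp 6,0)
JGT L2: taken
ADD R2, 13 → R2=(-3)+13=10
LOAD R2, [R1] → R2=M[204]=19
SUB R2, 16 → R2=19-16=3
ADD R2, 20 → R2=3+20=23
After step 15: R1 = 204.

204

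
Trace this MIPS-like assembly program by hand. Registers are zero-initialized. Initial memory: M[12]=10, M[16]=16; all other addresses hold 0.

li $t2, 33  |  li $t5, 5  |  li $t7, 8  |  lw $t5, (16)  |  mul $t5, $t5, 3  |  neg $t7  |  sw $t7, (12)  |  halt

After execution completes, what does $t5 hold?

48

li $t2, 33 → $t2=33
li $t5, 5 → $t5=5
li $t7, 8 → $t7=8
lw $t5, (16) → $t5=M[16]=16
mul $t5, $t5, 3 → $t5=16*3=48
neg $t7 → $t7=-(8)=-8
sw $t7, (12) → M[12]=-8
halt.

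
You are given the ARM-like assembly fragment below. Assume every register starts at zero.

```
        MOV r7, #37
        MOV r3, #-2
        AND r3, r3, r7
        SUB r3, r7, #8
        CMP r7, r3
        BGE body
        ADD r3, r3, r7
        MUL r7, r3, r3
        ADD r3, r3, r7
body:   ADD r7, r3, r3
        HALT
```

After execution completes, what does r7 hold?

MOV r7, #37 → r7=37
MOV r3, #-2 → r3=-2
AND r3, r3, r7 → r3=(-2)&37=36
SUB r3, r7, #8 → r3=37-8=29
CMP r7, r3  (cmp 37,29)
BGE body: taken
ADD r7, r3, r3 → r7=29+29=58
halt.

58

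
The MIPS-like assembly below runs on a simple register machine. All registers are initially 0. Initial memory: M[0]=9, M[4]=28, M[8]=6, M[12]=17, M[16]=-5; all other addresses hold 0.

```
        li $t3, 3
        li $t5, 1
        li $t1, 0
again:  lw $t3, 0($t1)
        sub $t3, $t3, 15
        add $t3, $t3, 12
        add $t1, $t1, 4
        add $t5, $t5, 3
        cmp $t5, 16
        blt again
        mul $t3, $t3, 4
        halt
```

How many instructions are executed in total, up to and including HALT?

$t3=3
$t5=1
$t1=0
$t3=M[0]=9
$t3=9-15=-6
$t3=(-6)+12=6
$t1=0+4=4
$t5=1+3=4
cmp $t5, 16  (cmp 4,16)
blt again: taken
$t3=M[4]=28
$t3=28-15=13
$t3=13+12=25
$t1=4+4=8
$t5=4+3=7
cmp $t5, 16  (cmp 7,16)
blt again: taken
$t3=M[8]=6
$t3=6-15=-9
$t3=(-9)+12=3
$t1=8+4=12
$t5=7+3=10
cmp $t5, 16  (cmp 10,16)
blt again: taken
$t3=M[12]=17
$t3=17-15=2
$t3=2+12=14
$t1=12+4=16
$t5=10+3=13
cmp $t5, 16  (cmp 13,16)
blt again: taken
$t3=M[16]=-5
$t3=(-5)-15=-20
$t3=(-20)+12=-8
$t1=16+4=20
$t5=13+3=16
cmp $t5, 16  (cmp 16,16)
blt again: not taken
$t3=(-8)*4=-32
halt.
Total executed instructions: 40.

40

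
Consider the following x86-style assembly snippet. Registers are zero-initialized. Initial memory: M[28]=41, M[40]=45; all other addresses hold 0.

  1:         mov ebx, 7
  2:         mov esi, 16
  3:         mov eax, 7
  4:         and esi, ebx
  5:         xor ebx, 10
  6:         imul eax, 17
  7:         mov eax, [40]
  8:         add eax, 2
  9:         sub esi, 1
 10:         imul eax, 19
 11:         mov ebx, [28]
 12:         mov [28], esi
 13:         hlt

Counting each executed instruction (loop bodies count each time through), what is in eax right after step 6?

after mov ebx, 7: ebx=7
after mov esi, 16: esi=16
after mov eax, 7: eax=7
after and esi, ebx: esi=16&7=0
after xor ebx, 10: ebx=7^10=13
after imul eax, 17: eax=7*17=119
After step 6: eax = 119.

119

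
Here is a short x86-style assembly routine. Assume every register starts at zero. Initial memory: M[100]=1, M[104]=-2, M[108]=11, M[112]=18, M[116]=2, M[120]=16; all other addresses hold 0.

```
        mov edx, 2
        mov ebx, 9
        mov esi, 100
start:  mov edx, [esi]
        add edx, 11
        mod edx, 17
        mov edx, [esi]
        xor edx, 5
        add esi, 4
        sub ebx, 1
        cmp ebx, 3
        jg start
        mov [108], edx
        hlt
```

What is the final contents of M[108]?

after mov edx, 2: edx=2
after mov ebx, 9: ebx=9
after mov esi, 100: esi=100
after mov edx, [esi]: edx=M[100]=1
after add edx, 11: edx=1+11=12
after mod edx, 17: edx=12%17=12
after mov edx, [esi]: edx=M[100]=1
after xor edx, 5: edx=1^5=4
after add esi, 4: esi=100+4=104
after sub ebx, 1: ebx=9-1=8
cmp ebx, 3  (cmp 8,3)
jg start: taken
after mov edx, [esi]: edx=M[104]=-2
after add edx, 11: edx=(-2)+11=9
after mod edx, 17: edx=9%17=9
after mov edx, [esi]: edx=M[104]=-2
after xor edx, 5: edx=(-2)^5=-5
after add esi, 4: esi=104+4=108
after sub ebx, 1: ebx=8-1=7
cmp ebx, 3  (cmp 7,3)
jg start: taken
after mov edx, [esi]: edx=M[108]=11
after add edx, 11: edx=11+11=22
after mod edx, 17: edx=22%17=5
after mov edx, [esi]: edx=M[108]=11
after xor edx, 5: edx=11^5=14
after add esi, 4: esi=108+4=112
after sub ebx, 1: ebx=7-1=6
cmp ebx, 3  (cmp 6,3)
jg start: taken
after mov edx, [esi]: edx=M[112]=18
after add edx, 11: edx=18+11=29
after mod edx, 17: edx=29%17=12
after mov edx, [esi]: edx=M[112]=18
after xor edx, 5: edx=18^5=23
after add esi, 4: esi=112+4=116
after sub ebx, 1: ebx=6-1=5
cmp ebx, 3  (cmp 5,3)
jg start: taken
after mov edx, [esi]: edx=M[116]=2
after add edx, 11: edx=2+11=13
after mod edx, 17: edx=13%17=13
after mov edx, [esi]: edx=M[116]=2
after xor edx, 5: edx=2^5=7
after add esi, 4: esi=116+4=120
after sub ebx, 1: ebx=5-1=4
cmp ebx, 3  (cmp 4,3)
jg start: taken
after mov edx, [esi]: edx=M[120]=16
after add edx, 11: edx=16+11=27
after mod edx, 17: edx=27%17=10
after mov edx, [esi]: edx=M[120]=16
after xor edx, 5: edx=16^5=21
after add esi, 4: esi=120+4=124
after sub ebx, 1: ebx=4-1=3
cmp ebx, 3  (cmp 3,3)
jg start: not taken
mov [108], edx → M[108]=21
halt.

21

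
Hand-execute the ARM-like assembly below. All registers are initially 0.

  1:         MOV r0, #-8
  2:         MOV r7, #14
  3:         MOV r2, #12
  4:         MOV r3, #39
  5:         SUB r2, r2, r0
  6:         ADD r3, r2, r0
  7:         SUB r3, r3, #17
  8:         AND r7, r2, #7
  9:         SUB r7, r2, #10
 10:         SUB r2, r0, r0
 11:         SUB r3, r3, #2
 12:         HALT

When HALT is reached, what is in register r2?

r0=-8
r7=14
r2=12
r3=39
r2=12-(-8)=20
r3=20+(-8)=12
r3=12-17=-5
r7=20&7=4
r7=20-10=10
r2=(-8)-(-8)=0
r3=(-5)-2=-7
halt.

0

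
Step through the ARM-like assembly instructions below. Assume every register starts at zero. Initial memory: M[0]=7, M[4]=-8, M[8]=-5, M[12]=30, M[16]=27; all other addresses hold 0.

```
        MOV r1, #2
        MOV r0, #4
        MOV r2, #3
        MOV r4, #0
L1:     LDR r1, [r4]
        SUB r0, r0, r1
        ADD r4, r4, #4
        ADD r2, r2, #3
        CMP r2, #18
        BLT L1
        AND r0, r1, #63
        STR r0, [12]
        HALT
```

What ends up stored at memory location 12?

27

after MOV r1, #2: r1=2
after MOV r0, #4: r0=4
after MOV r2, #3: r2=3
after MOV r4, #0: r4=0
after LDR r1, [r4]: r1=M[0]=7
after SUB r0, r0, r1: r0=4-7=-3
after ADD r4, r4, #4: r4=0+4=4
after ADD r2, r2, #3: r2=3+3=6
CMP r2, #18  (cmp 6,18)
BLT L1: taken
after LDR r1, [r4]: r1=M[4]=-8
after SUB r0, r0, r1: r0=(-3)-(-8)=5
after ADD r4, r4, #4: r4=4+4=8
after ADD r2, r2, #3: r2=6+3=9
CMP r2, #18  (cmp 9,18)
BLT L1: taken
after LDR r1, [r4]: r1=M[8]=-5
after SUB r0, r0, r1: r0=5-(-5)=10
after ADD r4, r4, #4: r4=8+4=12
after ADD r2, r2, #3: r2=9+3=12
CMP r2, #18  (cmp 12,18)
BLT L1: taken
after LDR r1, [r4]: r1=M[12]=30
after SUB r0, r0, r1: r0=10-30=-20
after ADD r4, r4, #4: r4=12+4=16
after ADD r2, r2, #3: r2=12+3=15
CMP r2, #18  (cmp 15,18)
BLT L1: taken
after LDR r1, [r4]: r1=M[16]=27
after SUB r0, r0, r1: r0=(-20)-27=-47
after ADD r4, r4, #4: r4=16+4=20
after ADD r2, r2, #3: r2=15+3=18
CMP r2, #18  (cmp 18,18)
BLT L1: not taken
after AND r0, r1, #63: r0=27&63=27
STR r0, [12] → M[12]=27
halt.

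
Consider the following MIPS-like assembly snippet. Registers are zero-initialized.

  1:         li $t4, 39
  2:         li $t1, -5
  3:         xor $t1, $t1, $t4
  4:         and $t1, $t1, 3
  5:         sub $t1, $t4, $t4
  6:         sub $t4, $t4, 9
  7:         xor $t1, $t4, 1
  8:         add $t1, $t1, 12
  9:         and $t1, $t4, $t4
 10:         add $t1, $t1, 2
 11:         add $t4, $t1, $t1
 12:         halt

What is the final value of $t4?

64

$t4=39
$t1=-5
$t1=(-5)^39=-36
$t1=(-36)&3=0
$t1=39-39=0
$t4=39-9=30
$t1=30^1=31
$t1=31+12=43
$t1=30&30=30
$t1=30+2=32
$t4=32+32=64
halt.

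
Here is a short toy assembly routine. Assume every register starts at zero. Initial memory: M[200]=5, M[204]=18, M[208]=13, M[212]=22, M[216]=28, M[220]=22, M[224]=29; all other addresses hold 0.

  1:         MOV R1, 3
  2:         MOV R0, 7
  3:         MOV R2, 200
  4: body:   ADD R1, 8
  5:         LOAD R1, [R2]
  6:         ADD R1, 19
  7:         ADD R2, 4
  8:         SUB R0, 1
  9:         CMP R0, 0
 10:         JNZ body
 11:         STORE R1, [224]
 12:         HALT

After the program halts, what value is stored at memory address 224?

48

R1=3
R0=7
R2=200
R1=3+8=11
R1=M[200]=5
R1=5+19=24
R2=200+4=204
R0=7-1=6
CMP R0, 0  (cmp 6,0)
JNZ body: taken
R1=24+8=32
R1=M[204]=18
R1=18+19=37
R2=204+4=208
R0=6-1=5
CMP R0, 0  (cmp 5,0)
JNZ body: taken
R1=37+8=45
R1=M[208]=13
R1=13+19=32
R2=208+4=212
R0=5-1=4
CMP R0, 0  (cmp 4,0)
JNZ body: taken
R1=32+8=40
R1=M[212]=22
R1=22+19=41
R2=212+4=216
R0=4-1=3
CMP R0, 0  (cmp 3,0)
JNZ body: taken
R1=41+8=49
R1=M[216]=28
R1=28+19=47
R2=216+4=220
R0=3-1=2
CMP R0, 0  (cmp 2,0)
JNZ body: taken
R1=47+8=55
R1=M[220]=22
R1=22+19=41
R2=220+4=224
R0=2-1=1
CMP R0, 0  (cmp 1,0)
JNZ body: taken
R1=41+8=49
R1=M[224]=29
R1=29+19=48
R2=224+4=228
R0=1-1=0
CMP R0, 0  (cmp 0,0)
JNZ body: not taken
STORE R1, [224] → M[224]=48
halt.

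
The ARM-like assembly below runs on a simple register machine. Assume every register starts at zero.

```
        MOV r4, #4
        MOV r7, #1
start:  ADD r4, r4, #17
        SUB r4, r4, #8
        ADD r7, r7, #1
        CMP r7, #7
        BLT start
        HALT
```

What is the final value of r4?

after MOV r4, #4: r4=4
after MOV r7, #1: r7=1
after ADD r4, r4, #17: r4=4+17=21
after SUB r4, r4, #8: r4=21-8=13
after ADD r7, r7, #1: r7=1+1=2
CMP r7, #7  (cmp 2,7)
BLT start: taken
after ADD r4, r4, #17: r4=13+17=30
after SUB r4, r4, #8: r4=30-8=22
after ADD r7, r7, #1: r7=2+1=3
CMP r7, #7  (cmp 3,7)
BLT start: taken
after ADD r4, r4, #17: r4=22+17=39
after SUB r4, r4, #8: r4=39-8=31
after ADD r7, r7, #1: r7=3+1=4
CMP r7, #7  (cmp 4,7)
BLT start: taken
after ADD r4, r4, #17: r4=31+17=48
after SUB r4, r4, #8: r4=48-8=40
after ADD r7, r7, #1: r7=4+1=5
CMP r7, #7  (cmp 5,7)
BLT start: taken
after ADD r4, r4, #17: r4=40+17=57
after SUB r4, r4, #8: r4=57-8=49
after ADD r7, r7, #1: r7=5+1=6
CMP r7, #7  (cmp 6,7)
BLT start: taken
after ADD r4, r4, #17: r4=49+17=66
after SUB r4, r4, #8: r4=66-8=58
after ADD r7, r7, #1: r7=6+1=7
CMP r7, #7  (cmp 7,7)
BLT start: not taken
halt.

58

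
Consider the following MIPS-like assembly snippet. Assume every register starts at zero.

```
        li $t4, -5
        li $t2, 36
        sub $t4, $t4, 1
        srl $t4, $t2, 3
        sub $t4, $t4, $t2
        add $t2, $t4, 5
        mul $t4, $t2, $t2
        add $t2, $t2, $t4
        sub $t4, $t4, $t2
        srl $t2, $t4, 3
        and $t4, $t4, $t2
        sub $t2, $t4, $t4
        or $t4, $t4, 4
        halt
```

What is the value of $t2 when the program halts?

after li $t4, -5: $t4=-5
after li $t2, 36: $t2=36
after sub $t4, $t4, 1: $t4=(-5)-1=-6
after srl $t4, $t2, 3: $t4=36>>3=4
after sub $t4, $t4, $t2: $t4=4-36=-32
after add $t2, $t4, 5: $t2=(-32)+5=-27
after mul $t4, $t2, $t2: $t4=(-27)*(-27)=729
after add $t2, $t2, $t4: $t2=(-27)+729=702
after sub $t4, $t4, $t2: $t4=729-702=27
after srl $t2, $t4, 3: $t2=27>>3=3
after and $t4, $t4, $t2: $t4=27&3=3
after sub $t2, $t4, $t4: $t2=3-3=0
after or $t4, $t4, 4: $t4=3|4=7
halt.

0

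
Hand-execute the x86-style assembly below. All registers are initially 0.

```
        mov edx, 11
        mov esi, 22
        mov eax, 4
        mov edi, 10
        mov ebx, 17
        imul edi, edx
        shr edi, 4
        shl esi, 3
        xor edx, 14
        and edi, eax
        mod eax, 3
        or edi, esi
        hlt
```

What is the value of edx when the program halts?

mov edx, 11 → edx=11
mov esi, 22 → esi=22
mov eax, 4 → eax=4
mov edi, 10 → edi=10
mov ebx, 17 → ebx=17
imul edi, edx → edi=10*11=110
shr edi, 4 → edi=110>>4=6
shl esi, 3 → esi=22<<3=176
xor edx, 14 → edx=11^14=5
and edi, eax → edi=6&4=4
mod eax, 3 → eax=4%3=1
or edi, esi → edi=4|176=180
halt.

5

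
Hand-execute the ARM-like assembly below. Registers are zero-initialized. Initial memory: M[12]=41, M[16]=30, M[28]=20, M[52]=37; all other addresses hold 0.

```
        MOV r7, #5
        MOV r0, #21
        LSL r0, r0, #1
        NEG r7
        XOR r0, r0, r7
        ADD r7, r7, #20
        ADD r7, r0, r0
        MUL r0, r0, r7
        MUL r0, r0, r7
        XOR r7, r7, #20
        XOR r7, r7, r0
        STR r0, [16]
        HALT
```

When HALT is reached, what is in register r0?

-415292

r7=5
r0=21
r0=21<<1=42
r7=-(5)=-5
r0=42^(-5)=-47
r7=(-5)+20=15
r7=(-47)+(-47)=-94
r0=(-47)*(-94)=4418
r0=4418*(-94)=-415292
r7=(-94)^20=-74
r7=(-74)^(-415292)=415346
STR r0, [16] → M[16]=-415292
halt.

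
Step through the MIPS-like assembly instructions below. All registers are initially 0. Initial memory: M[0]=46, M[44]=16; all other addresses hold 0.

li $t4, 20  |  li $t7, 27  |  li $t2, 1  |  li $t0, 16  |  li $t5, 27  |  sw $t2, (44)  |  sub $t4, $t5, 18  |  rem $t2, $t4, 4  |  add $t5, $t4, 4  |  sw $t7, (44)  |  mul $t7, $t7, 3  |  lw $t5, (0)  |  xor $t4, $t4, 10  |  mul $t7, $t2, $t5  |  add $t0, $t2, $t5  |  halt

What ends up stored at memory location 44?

$t4=20
$t7=27
$t2=1
$t0=16
$t5=27
sw $t2, (44) → M[44]=1
$t4=27-18=9
$t2=9%4=1
$t5=9+4=13
sw $t7, (44) → M[44]=27
$t7=27*3=81
$t5=M[0]=46
$t4=9^10=3
$t7=1*46=46
$t0=1+46=47
halt.

27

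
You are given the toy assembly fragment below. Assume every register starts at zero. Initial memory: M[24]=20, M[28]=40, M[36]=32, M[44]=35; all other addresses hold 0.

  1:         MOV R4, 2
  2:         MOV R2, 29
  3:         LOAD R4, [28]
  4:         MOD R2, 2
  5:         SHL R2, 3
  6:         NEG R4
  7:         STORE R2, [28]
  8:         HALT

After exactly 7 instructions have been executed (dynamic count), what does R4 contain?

-40

R4=2
R2=29
R4=M[28]=40
R2=29%2=1
R2=1<<3=8
R4=-(40)=-40
STORE R2, [28] → M[28]=8
After step 7: R4 = -40.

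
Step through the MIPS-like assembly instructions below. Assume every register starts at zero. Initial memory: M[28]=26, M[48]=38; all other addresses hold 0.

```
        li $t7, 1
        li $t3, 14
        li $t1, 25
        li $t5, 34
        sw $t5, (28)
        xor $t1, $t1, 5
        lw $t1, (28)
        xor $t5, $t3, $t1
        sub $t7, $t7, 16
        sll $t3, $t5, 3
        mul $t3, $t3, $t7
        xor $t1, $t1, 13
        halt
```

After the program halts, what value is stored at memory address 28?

34

after li $t7, 1: $t7=1
after li $t3, 14: $t3=14
after li $t1, 25: $t1=25
after li $t5, 34: $t5=34
sw $t5, (28) → M[28]=34
after xor $t1, $t1, 5: $t1=25^5=28
after lw $t1, (28): $t1=M[28]=34
after xor $t5, $t3, $t1: $t5=14^34=44
after sub $t7, $t7, 16: $t7=1-16=-15
after sll $t3, $t5, 3: $t3=44<<3=352
after mul $t3, $t3, $t7: $t3=352*(-15)=-5280
after xor $t1, $t1, 13: $t1=34^13=47
halt.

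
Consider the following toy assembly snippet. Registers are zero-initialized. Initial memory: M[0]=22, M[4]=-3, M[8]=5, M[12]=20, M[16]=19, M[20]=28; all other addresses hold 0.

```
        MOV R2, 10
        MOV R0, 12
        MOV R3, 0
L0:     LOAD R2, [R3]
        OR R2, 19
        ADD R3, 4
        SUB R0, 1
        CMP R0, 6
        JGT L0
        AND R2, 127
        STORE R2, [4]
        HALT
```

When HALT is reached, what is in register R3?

24

after MOV R2, 10: R2=10
after MOV R0, 12: R0=12
after MOV R3, 0: R3=0
after LOAD R2, [R3]: R2=M[0]=22
after OR R2, 19: R2=22|19=23
after ADD R3, 4: R3=0+4=4
after SUB R0, 1: R0=12-1=11
CMP R0, 6  (cmp 11,6)
JGT L0: taken
after LOAD R2, [R3]: R2=M[4]=-3
after OR R2, 19: R2=(-3)|19=-1
after ADD R3, 4: R3=4+4=8
after SUB R0, 1: R0=11-1=10
CMP R0, 6  (cmp 10,6)
JGT L0: taken
after LOAD R2, [R3]: R2=M[8]=5
after OR R2, 19: R2=5|19=23
after ADD R3, 4: R3=8+4=12
after SUB R0, 1: R0=10-1=9
CMP R0, 6  (cmp 9,6)
JGT L0: taken
after LOAD R2, [R3]: R2=M[12]=20
after OR R2, 19: R2=20|19=23
after ADD R3, 4: R3=12+4=16
after SUB R0, 1: R0=9-1=8
CMP R0, 6  (cmp 8,6)
JGT L0: taken
after LOAD R2, [R3]: R2=M[16]=19
after OR R2, 19: R2=19|19=19
after ADD R3, 4: R3=16+4=20
after SUB R0, 1: R0=8-1=7
CMP R0, 6  (cmp 7,6)
JGT L0: taken
after LOAD R2, [R3]: R2=M[20]=28
after OR R2, 19: R2=28|19=31
after ADD R3, 4: R3=20+4=24
after SUB R0, 1: R0=7-1=6
CMP R0, 6  (cmp 6,6)
JGT L0: not taken
after AND R2, 127: R2=31&127=31
STORE R2, [4] → M[4]=31
halt.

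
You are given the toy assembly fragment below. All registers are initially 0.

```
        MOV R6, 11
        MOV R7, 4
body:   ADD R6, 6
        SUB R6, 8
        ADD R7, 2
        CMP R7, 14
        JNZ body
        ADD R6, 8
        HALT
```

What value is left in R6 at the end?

R6=11
R7=4
R6=11+6=17
R6=17-8=9
R7=4+2=6
CMP R7, 14  (cmp 6,14)
JNZ body: taken
R6=9+6=15
R6=15-8=7
R7=6+2=8
CMP R7, 14  (cmp 8,14)
JNZ body: taken
R6=7+6=13
R6=13-8=5
R7=8+2=10
CMP R7, 14  (cmp 10,14)
JNZ body: taken
R6=5+6=11
R6=11-8=3
R7=10+2=12
CMP R7, 14  (cmp 12,14)
JNZ body: taken
R6=3+6=9
R6=9-8=1
R7=12+2=14
CMP R7, 14  (cmp 14,14)
JNZ body: not taken
R6=1+8=9
halt.

9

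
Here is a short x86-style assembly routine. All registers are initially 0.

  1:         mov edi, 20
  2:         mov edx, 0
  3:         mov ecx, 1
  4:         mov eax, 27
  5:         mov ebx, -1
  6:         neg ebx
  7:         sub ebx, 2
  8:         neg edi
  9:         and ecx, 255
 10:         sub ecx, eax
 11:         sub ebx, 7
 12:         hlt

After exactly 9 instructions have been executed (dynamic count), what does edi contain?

-20

mov edi, 20 → edi=20
mov edx, 0 → edx=0
mov ecx, 1 → ecx=1
mov eax, 27 → eax=27
mov ebx, -1 → ebx=-1
neg ebx → ebx=-(-1)=1
sub ebx, 2 → ebx=1-2=-1
neg edi → edi=-(20)=-20
and ecx, 255 → ecx=1&255=1
After step 9: edi = -20.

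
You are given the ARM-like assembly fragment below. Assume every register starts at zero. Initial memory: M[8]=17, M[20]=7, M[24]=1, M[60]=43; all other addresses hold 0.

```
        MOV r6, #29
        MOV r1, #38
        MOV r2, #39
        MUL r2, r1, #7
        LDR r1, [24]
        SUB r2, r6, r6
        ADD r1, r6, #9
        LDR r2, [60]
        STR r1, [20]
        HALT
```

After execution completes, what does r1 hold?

after MOV r6, #29: r6=29
after MOV r1, #38: r1=38
after MOV r2, #39: r2=39
after MUL r2, r1, #7: r2=38*7=266
after LDR r1, [24]: r1=M[24]=1
after SUB r2, r6, r6: r2=29-29=0
after ADD r1, r6, #9: r1=29+9=38
after LDR r2, [60]: r2=M[60]=43
STR r1, [20] → M[20]=38
halt.

38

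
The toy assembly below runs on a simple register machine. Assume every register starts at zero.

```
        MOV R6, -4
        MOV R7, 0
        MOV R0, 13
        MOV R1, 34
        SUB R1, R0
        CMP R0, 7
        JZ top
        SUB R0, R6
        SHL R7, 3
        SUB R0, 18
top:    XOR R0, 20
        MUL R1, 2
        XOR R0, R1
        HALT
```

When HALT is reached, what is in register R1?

42

after MOV R6, -4: R6=-4
after MOV R7, 0: R7=0
after MOV R0, 13: R0=13
after MOV R1, 34: R1=34
after SUB R1, R0: R1=34-13=21
CMP R0, 7  (cmp 13,7)
JZ top: not taken
after SUB R0, R6: R0=13-(-4)=17
after SHL R7, 3: R7=0<<3=0
after SUB R0, 18: R0=17-18=-1
after XOR R0, 20: R0=(-1)^20=-21
after MUL R1, 2: R1=21*2=42
after XOR R0, R1: R0=(-21)^42=-63
halt.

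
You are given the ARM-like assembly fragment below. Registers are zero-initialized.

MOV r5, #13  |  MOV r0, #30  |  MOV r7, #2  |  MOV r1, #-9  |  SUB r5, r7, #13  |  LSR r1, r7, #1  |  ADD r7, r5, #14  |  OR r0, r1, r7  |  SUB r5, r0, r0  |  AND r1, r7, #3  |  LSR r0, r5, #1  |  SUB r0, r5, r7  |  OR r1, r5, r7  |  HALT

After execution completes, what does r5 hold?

0

r5=13
r0=30
r7=2
r1=-9
r5=2-13=-11
r1=2>>1=1
r7=(-11)+14=3
r0=1|3=3
r5=3-3=0
r1=3&3=3
r0=0>>1=0
r0=0-3=-3
r1=0|3=3
halt.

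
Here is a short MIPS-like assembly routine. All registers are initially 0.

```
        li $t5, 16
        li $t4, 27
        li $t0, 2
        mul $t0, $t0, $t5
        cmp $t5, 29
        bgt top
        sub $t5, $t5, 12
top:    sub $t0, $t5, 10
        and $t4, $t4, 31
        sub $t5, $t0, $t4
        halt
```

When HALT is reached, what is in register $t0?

-6

li $t5, 16 → $t5=16
li $t4, 27 → $t4=27
li $t0, 2 → $t0=2
mul $t0, $t0, $t5 → $t0=2*16=32
cmp $t5, 29  (cmp 16,29)
bgt top: not taken
sub $t5, $t5, 12 → $t5=16-12=4
sub $t0, $t5, 10 → $t0=4-10=-6
and $t4, $t4, 31 → $t4=27&31=27
sub $t5, $t0, $t4 → $t5=(-6)-27=-33
halt.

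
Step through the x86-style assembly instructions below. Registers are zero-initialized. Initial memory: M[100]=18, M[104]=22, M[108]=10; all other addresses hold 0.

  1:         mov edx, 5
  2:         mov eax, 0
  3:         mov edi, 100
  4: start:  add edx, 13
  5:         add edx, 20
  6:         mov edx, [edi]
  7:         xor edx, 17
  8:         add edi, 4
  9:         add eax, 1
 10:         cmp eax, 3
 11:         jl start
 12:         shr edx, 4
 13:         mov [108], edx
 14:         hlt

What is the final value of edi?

edx=5
eax=0
edi=100
edx=5+13=18
edx=18+20=38
edx=M[100]=18
edx=18^17=3
edi=100+4=104
eax=0+1=1
cmp eax, 3  (cmp 1,3)
jl start: taken
edx=3+13=16
edx=16+20=36
edx=M[104]=22
edx=22^17=7
edi=104+4=108
eax=1+1=2
cmp eax, 3  (cmp 2,3)
jl start: taken
edx=7+13=20
edx=20+20=40
edx=M[108]=10
edx=10^17=27
edi=108+4=112
eax=2+1=3
cmp eax, 3  (cmp 3,3)
jl start: not taken
edx=27>>4=1
mov [108], edx → M[108]=1
halt.

112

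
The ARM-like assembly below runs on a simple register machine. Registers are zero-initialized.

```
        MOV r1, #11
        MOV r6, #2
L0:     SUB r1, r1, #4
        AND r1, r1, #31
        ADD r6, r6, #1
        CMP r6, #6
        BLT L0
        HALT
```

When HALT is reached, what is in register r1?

27

after MOV r1, #11: r1=11
after MOV r6, #2: r6=2
after SUB r1, r1, #4: r1=11-4=7
after AND r1, r1, #31: r1=7&31=7
after ADD r6, r6, #1: r6=2+1=3
CMP r6, #6  (cmp 3,6)
BLT L0: taken
after SUB r1, r1, #4: r1=7-4=3
after AND r1, r1, #31: r1=3&31=3
after ADD r6, r6, #1: r6=3+1=4
CMP r6, #6  (cmp 4,6)
BLT L0: taken
after SUB r1, r1, #4: r1=3-4=-1
after AND r1, r1, #31: r1=(-1)&31=31
after ADD r6, r6, #1: r6=4+1=5
CMP r6, #6  (cmp 5,6)
BLT L0: taken
after SUB r1, r1, #4: r1=31-4=27
after AND r1, r1, #31: r1=27&31=27
after ADD r6, r6, #1: r6=5+1=6
CMP r6, #6  (cmp 6,6)
BLT L0: not taken
halt.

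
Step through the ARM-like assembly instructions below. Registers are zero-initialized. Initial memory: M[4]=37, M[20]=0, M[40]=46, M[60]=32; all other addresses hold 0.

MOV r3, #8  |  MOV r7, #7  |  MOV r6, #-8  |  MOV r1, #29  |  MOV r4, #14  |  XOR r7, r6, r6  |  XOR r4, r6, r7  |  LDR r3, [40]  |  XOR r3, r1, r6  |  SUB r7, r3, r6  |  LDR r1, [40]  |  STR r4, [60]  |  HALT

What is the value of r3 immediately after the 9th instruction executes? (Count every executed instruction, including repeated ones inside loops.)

r3=8
r7=7
r6=-8
r1=29
r4=14
r7=(-8)^(-8)=0
r4=(-8)^0=-8
r3=M[40]=46
r3=29^(-8)=-27
After step 9: r3 = -27.

-27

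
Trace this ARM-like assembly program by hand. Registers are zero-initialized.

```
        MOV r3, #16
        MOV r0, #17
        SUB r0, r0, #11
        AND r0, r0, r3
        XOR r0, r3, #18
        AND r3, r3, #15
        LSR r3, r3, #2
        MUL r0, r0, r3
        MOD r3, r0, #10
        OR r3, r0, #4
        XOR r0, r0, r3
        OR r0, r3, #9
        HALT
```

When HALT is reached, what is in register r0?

13

after MOV r3, #16: r3=16
after MOV r0, #17: r0=17
after SUB r0, r0, #11: r0=17-11=6
after AND r0, r0, r3: r0=6&16=0
after XOR r0, r3, #18: r0=16^18=2
after AND r3, r3, #15: r3=16&15=0
after LSR r3, r3, #2: r3=0>>2=0
after MUL r0, r0, r3: r0=2*0=0
after MOD r3, r0, #10: r3=0%10=0
after OR r3, r0, #4: r3=0|4=4
after XOR r0, r0, r3: r0=0^4=4
after OR r0, r3, #9: r0=4|9=13
halt.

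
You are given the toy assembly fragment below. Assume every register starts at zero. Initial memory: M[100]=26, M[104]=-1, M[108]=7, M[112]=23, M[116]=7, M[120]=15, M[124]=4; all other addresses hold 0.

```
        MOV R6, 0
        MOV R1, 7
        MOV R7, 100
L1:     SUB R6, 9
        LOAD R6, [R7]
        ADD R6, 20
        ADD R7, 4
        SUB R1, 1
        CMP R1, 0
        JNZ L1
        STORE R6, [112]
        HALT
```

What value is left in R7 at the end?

MOV R6, 0 → R6=0
MOV R1, 7 → R1=7
MOV R7, 100 → R7=100
SUB R6, 9 → R6=0-9=-9
LOAD R6, [R7] → R6=M[100]=26
ADD R6, 20 → R6=26+20=46
ADD R7, 4 → R7=100+4=104
SUB R1, 1 → R1=7-1=6
CMP R1, 0  (cmp 6,0)
JNZ L1: taken
SUB R6, 9 → R6=46-9=37
LOAD R6, [R7] → R6=M[104]=-1
ADD R6, 20 → R6=(-1)+20=19
ADD R7, 4 → R7=104+4=108
SUB R1, 1 → R1=6-1=5
CMP R1, 0  (cmp 5,0)
JNZ L1: taken
SUB R6, 9 → R6=19-9=10
LOAD R6, [R7] → R6=M[108]=7
ADD R6, 20 → R6=7+20=27
ADD R7, 4 → R7=108+4=112
SUB R1, 1 → R1=5-1=4
CMP R1, 0  (cmp 4,0)
JNZ L1: taken
SUB R6, 9 → R6=27-9=18
LOAD R6, [R7] → R6=M[112]=23
ADD R6, 20 → R6=23+20=43
ADD R7, 4 → R7=112+4=116
SUB R1, 1 → R1=4-1=3
CMP R1, 0  (cmp 3,0)
JNZ L1: taken
SUB R6, 9 → R6=43-9=34
LOAD R6, [R7] → R6=M[116]=7
ADD R6, 20 → R6=7+20=27
ADD R7, 4 → R7=116+4=120
SUB R1, 1 → R1=3-1=2
CMP R1, 0  (cmp 2,0)
JNZ L1: taken
SUB R6, 9 → R6=27-9=18
LOAD R6, [R7] → R6=M[120]=15
ADD R6, 20 → R6=15+20=35
ADD R7, 4 → R7=120+4=124
SUB R1, 1 → R1=2-1=1
CMP R1, 0  (cmp 1,0)
JNZ L1: taken
SUB R6, 9 → R6=35-9=26
LOAD R6, [R7] → R6=M[124]=4
ADD R6, 20 → R6=4+20=24
ADD R7, 4 → R7=124+4=128
SUB R1, 1 → R1=1-1=0
CMP R1, 0  (cmp 0,0)
JNZ L1: not taken
STORE R6, [112] → M[112]=24
halt.

128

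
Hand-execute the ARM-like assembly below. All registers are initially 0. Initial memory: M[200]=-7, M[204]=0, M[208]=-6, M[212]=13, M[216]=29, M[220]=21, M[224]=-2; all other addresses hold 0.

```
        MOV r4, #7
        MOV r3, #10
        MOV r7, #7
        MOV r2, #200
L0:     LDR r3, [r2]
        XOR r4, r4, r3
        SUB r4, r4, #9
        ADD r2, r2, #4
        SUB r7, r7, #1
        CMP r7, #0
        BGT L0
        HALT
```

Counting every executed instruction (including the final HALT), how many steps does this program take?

after MOV r4, #7: r4=7
after MOV r3, #10: r3=10
after MOV r7, #7: r7=7
after MOV r2, #200: r2=200
after LDR r3, [r2]: r3=M[200]=-7
after XOR r4, r4, r3: r4=7^(-7)=-2
after SUB r4, r4, #9: r4=(-2)-9=-11
after ADD r2, r2, #4: r2=200+4=204
after SUB r7, r7, #1: r7=7-1=6
CMP r7, #0  (cmp 6,0)
BGT L0: taken
after LDR r3, [r2]: r3=M[204]=0
after XOR r4, r4, r3: r4=(-11)^0=-11
after SUB r4, r4, #9: r4=(-11)-9=-20
after ADD r2, r2, #4: r2=204+4=208
after SUB r7, r7, #1: r7=6-1=5
CMP r7, #0  (cmp 5,0)
BGT L0: taken
after LDR r3, [r2]: r3=M[208]=-6
after XOR r4, r4, r3: r4=(-20)^(-6)=22
after SUB r4, r4, #9: r4=22-9=13
after ADD r2, r2, #4: r2=208+4=212
after SUB r7, r7, #1: r7=5-1=4
CMP r7, #0  (cmp 4,0)
BGT L0: taken
after LDR r3, [r2]: r3=M[212]=13
after XOR r4, r4, r3: r4=13^13=0
after SUB r4, r4, #9: r4=0-9=-9
after ADD r2, r2, #4: r2=212+4=216
after SUB r7, r7, #1: r7=4-1=3
CMP r7, #0  (cmp 3,0)
BGT L0: taken
after LDR r3, [r2]: r3=M[216]=29
after XOR r4, r4, r3: r4=(-9)^29=-22
after SUB r4, r4, #9: r4=(-22)-9=-31
after ADD r2, r2, #4: r2=216+4=220
after SUB r7, r7, #1: r7=3-1=2
CMP r7, #0  (cmp 2,0)
BGT L0: taken
after LDR r3, [r2]: r3=M[220]=21
after XOR r4, r4, r3: r4=(-31)^21=-12
after SUB r4, r4, #9: r4=(-12)-9=-21
after ADD r2, r2, #4: r2=220+4=224
after SUB r7, r7, #1: r7=2-1=1
CMP r7, #0  (cmp 1,0)
BGT L0: taken
after LDR r3, [r2]: r3=M[224]=-2
after XOR r4, r4, r3: r4=(-21)^(-2)=21
after SUB r4, r4, #9: r4=21-9=12
after ADD r2, r2, #4: r2=224+4=228
after SUB r7, r7, #1: r7=1-1=0
CMP r7, #0  (cmp 0,0)
BGT L0: not taken
halt.
Total executed instructions: 54.

54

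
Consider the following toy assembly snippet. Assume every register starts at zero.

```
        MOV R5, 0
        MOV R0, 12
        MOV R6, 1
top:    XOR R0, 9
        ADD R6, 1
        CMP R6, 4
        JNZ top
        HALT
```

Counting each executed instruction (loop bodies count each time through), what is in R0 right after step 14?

R5=0
R0=12
R6=1
R0=12^9=5
R6=1+1=2
CMP R6, 4  (cmp 2,4)
JNZ top: taken
R0=5^9=12
R6=2+1=3
CMP R6, 4  (cmp 3,4)
JNZ top: taken
R0=12^9=5
R6=3+1=4
CMP R6, 4  (cmp 4,4)
After step 14: R0 = 5.

5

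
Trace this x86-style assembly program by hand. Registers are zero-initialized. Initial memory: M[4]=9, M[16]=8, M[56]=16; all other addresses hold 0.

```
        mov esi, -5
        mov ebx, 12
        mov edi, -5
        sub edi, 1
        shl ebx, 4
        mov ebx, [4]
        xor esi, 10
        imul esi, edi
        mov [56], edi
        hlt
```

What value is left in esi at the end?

90

after mov esi, -5: esi=-5
after mov ebx, 12: ebx=12
after mov edi, -5: edi=-5
after sub edi, 1: edi=(-5)-1=-6
after shl ebx, 4: ebx=12<<4=192
after mov ebx, [4]: ebx=M[4]=9
after xor esi, 10: esi=(-5)^10=-15
after imul esi, edi: esi=(-15)*(-6)=90
mov [56], edi → M[56]=-6
halt.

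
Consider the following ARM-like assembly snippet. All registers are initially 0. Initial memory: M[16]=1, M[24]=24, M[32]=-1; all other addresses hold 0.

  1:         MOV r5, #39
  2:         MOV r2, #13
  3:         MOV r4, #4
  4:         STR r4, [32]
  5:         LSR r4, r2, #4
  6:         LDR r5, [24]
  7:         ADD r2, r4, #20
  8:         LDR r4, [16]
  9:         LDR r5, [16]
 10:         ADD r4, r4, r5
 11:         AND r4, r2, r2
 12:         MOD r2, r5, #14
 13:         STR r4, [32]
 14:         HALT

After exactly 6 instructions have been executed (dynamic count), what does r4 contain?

0

r5=39
r2=13
r4=4
STR r4, [32] → M[32]=4
r4=13>>4=0
r5=M[24]=24
After step 6: r4 = 0.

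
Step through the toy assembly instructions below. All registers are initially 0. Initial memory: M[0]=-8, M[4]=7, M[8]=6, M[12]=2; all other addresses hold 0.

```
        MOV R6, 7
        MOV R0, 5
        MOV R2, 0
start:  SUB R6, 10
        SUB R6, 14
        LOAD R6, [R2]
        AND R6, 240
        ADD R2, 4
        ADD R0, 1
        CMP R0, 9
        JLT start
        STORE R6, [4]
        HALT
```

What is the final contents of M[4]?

0

R6=7
R0=5
R2=0
R6=7-10=-3
R6=(-3)-14=-17
R6=M[0]=-8
R6=(-8)&240=240
R2=0+4=4
R0=5+1=6
CMP R0, 9  (cmp 6,9)
JLT start: taken
R6=240-10=230
R6=230-14=216
R6=M[4]=7
R6=7&240=0
R2=4+4=8
R0=6+1=7
CMP R0, 9  (cmp 7,9)
JLT start: taken
R6=0-10=-10
R6=(-10)-14=-24
R6=M[8]=6
R6=6&240=0
R2=8+4=12
R0=7+1=8
CMP R0, 9  (cmp 8,9)
JLT start: taken
R6=0-10=-10
R6=(-10)-14=-24
R6=M[12]=2
R6=2&240=0
R2=12+4=16
R0=8+1=9
CMP R0, 9  (cmp 9,9)
JLT start: not taken
STORE R6, [4] → M[4]=0
halt.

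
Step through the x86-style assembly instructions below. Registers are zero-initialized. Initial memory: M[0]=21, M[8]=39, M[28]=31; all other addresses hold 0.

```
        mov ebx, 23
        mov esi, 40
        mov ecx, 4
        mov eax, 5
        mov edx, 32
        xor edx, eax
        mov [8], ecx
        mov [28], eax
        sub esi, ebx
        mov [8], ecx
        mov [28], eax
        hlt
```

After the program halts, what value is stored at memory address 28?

5

mov ebx, 23 → ebx=23
mov esi, 40 → esi=40
mov ecx, 4 → ecx=4
mov eax, 5 → eax=5
mov edx, 32 → edx=32
xor edx, eax → edx=32^5=37
mov [8], ecx → M[8]=4
mov [28], eax → M[28]=5
sub esi, ebx → esi=40-23=17
mov [8], ecx → M[8]=4
mov [28], eax → M[28]=5
halt.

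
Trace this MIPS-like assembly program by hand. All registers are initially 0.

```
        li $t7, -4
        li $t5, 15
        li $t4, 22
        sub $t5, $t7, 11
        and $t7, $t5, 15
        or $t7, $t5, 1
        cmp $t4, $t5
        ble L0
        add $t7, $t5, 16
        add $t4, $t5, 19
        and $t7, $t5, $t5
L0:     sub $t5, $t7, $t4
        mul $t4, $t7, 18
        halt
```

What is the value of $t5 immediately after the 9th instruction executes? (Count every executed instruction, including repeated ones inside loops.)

-15

after li $t7, -4: $t7=-4
after li $t5, 15: $t5=15
after li $t4, 22: $t4=22
after sub $t5, $t7, 11: $t5=(-4)-11=-15
after and $t7, $t5, 15: $t7=(-15)&15=1
after or $t7, $t5, 1: $t7=(-15)|1=-15
cmp $t4, $t5  (cmp 22,-15)
ble L0: not taken
after add $t7, $t5, 16: $t7=(-15)+16=1
After step 9: $t5 = -15.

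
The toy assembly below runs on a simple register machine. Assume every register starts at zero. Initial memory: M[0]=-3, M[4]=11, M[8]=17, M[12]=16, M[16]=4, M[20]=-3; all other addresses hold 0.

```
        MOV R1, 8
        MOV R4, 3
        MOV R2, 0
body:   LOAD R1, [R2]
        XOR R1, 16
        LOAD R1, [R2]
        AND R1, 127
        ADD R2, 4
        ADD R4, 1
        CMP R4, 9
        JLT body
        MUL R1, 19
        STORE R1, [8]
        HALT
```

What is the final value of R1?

R1=8
R4=3
R2=0
R1=M[0]=-3
R1=(-3)^16=-19
R1=M[0]=-3
R1=(-3)&127=125
R2=0+4=4
R4=3+1=4
CMP R4, 9  (cmp 4,9)
JLT body: taken
R1=M[4]=11
R1=11^16=27
R1=M[4]=11
R1=11&127=11
R2=4+4=8
R4=4+1=5
CMP R4, 9  (cmp 5,9)
JLT body: taken
R1=M[8]=17
R1=17^16=1
R1=M[8]=17
R1=17&127=17
R2=8+4=12
R4=5+1=6
CMP R4, 9  (cmp 6,9)
JLT body: taken
R1=M[12]=16
R1=16^16=0
R1=M[12]=16
R1=16&127=16
R2=12+4=16
R4=6+1=7
CMP R4, 9  (cmp 7,9)
JLT body: taken
R1=M[16]=4
R1=4^16=20
R1=M[16]=4
R1=4&127=4
R2=16+4=20
R4=7+1=8
CMP R4, 9  (cmp 8,9)
JLT body: taken
R1=M[20]=-3
R1=(-3)^16=-19
R1=M[20]=-3
R1=(-3)&127=125
R2=20+4=24
R4=8+1=9
CMP R4, 9  (cmp 9,9)
JLT body: not taken
R1=125*19=2375
STORE R1, [8] → M[8]=2375
halt.

2375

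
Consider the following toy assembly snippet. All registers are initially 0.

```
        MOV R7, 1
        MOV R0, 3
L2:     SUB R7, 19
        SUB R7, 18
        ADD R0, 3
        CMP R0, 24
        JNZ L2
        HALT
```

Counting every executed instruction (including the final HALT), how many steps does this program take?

after MOV R7, 1: R7=1
after MOV R0, 3: R0=3
after SUB R7, 19: R7=1-19=-18
after SUB R7, 18: R7=(-18)-18=-36
after ADD R0, 3: R0=3+3=6
CMP R0, 24  (cmp 6,24)
JNZ L2: taken
after SUB R7, 19: R7=(-36)-19=-55
after SUB R7, 18: R7=(-55)-18=-73
after ADD R0, 3: R0=6+3=9
CMP R0, 24  (cmp 9,24)
JNZ L2: taken
after SUB R7, 19: R7=(-73)-19=-92
after SUB R7, 18: R7=(-92)-18=-110
after ADD R0, 3: R0=9+3=12
CMP R0, 24  (cmp 12,24)
JNZ L2: taken
after SUB R7, 19: R7=(-110)-19=-129
after SUB R7, 18: R7=(-129)-18=-147
after ADD R0, 3: R0=12+3=15
CMP R0, 24  (cmp 15,24)
JNZ L2: taken
after SUB R7, 19: R7=(-147)-19=-166
after SUB R7, 18: R7=(-166)-18=-184
after ADD R0, 3: R0=15+3=18
CMP R0, 24  (cmp 18,24)
JNZ L2: taken
after SUB R7, 19: R7=(-184)-19=-203
after SUB R7, 18: R7=(-203)-18=-221
after ADD R0, 3: R0=18+3=21
CMP R0, 24  (cmp 21,24)
JNZ L2: taken
after SUB R7, 19: R7=(-221)-19=-240
after SUB R7, 18: R7=(-240)-18=-258
after ADD R0, 3: R0=21+3=24
CMP R0, 24  (cmp 24,24)
JNZ L2: not taken
halt.
Total executed instructions: 38.

38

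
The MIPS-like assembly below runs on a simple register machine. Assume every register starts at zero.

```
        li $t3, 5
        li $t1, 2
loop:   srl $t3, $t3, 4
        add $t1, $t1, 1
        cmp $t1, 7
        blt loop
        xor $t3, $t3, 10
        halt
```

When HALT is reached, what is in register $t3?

li $t3, 5 → $t3=5
li $t1, 2 → $t1=2
srl $t3, $t3, 4 → $t3=5>>4=0
add $t1, $t1, 1 → $t1=2+1=3
cmp $t1, 7  (cmp 3,7)
blt loop: taken
srl $t3, $t3, 4 → $t3=0>>4=0
add $t1, $t1, 1 → $t1=3+1=4
cmp $t1, 7  (cmp 4,7)
blt loop: taken
srl $t3, $t3, 4 → $t3=0>>4=0
add $t1, $t1, 1 → $t1=4+1=5
cmp $t1, 7  (cmp 5,7)
blt loop: taken
srl $t3, $t3, 4 → $t3=0>>4=0
add $t1, $t1, 1 → $t1=5+1=6
cmp $t1, 7  (cmp 6,7)
blt loop: taken
srl $t3, $t3, 4 → $t3=0>>4=0
add $t1, $t1, 1 → $t1=6+1=7
cmp $t1, 7  (cmp 7,7)
blt loop: not taken
xor $t3, $t3, 10 → $t3=0^10=10
halt.

10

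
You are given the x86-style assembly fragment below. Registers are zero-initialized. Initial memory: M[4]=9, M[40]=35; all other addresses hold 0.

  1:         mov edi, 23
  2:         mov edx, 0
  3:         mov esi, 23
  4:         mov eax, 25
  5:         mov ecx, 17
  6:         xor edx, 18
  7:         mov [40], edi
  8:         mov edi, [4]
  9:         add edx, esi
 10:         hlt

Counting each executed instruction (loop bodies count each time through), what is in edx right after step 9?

41

after mov edi, 23: edi=23
after mov edx, 0: edx=0
after mov esi, 23: esi=23
after mov eax, 25: eax=25
after mov ecx, 17: ecx=17
after xor edx, 18: edx=0^18=18
mov [40], edi → M[40]=23
after mov edi, [4]: edi=M[4]=9
after add edx, esi: edx=18+23=41
After step 9: edx = 41.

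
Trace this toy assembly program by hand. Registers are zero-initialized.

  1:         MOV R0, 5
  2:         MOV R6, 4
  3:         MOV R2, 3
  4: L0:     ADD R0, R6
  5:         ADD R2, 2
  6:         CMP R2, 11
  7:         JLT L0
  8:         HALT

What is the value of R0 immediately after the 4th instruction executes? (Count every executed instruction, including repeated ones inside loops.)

after MOV R0, 5: R0=5
after MOV R6, 4: R6=4
after MOV R2, 3: R2=3
after ADD R0, R6: R0=5+4=9
After step 4: R0 = 9.

9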